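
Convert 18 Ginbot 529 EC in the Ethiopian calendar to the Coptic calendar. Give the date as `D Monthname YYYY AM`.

Both dates share Julian Day Number 1917330; in the Coptic calendar that is 18 Pashons 253 AM.

18 Pashons 253 AM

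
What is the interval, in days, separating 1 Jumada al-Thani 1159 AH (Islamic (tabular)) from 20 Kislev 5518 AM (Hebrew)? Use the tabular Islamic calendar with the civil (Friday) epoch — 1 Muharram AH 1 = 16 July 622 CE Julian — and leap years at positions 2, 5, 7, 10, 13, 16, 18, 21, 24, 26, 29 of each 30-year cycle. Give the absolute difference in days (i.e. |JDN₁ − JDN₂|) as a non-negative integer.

First date → JDN 2358945; second date → JDN 2363127.
The interval is |2358945 − 2363127| = 4182 days.

4182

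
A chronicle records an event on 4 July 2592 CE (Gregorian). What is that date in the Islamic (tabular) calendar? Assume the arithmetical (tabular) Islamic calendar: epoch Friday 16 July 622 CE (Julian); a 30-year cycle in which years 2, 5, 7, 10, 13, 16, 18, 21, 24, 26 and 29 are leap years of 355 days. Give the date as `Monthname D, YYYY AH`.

Both dates share Julian Day Number 2667954; in the tabular Islamic calendar that is 3 Jumada al-Thani 2031 AH.

Jumada al-Thani 3, 2031 AH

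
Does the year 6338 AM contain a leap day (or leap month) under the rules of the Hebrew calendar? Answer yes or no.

Hebrew year 6338 is year 11 of its 19-year Metonic cycle; leap years are at positions 3, 6, 8, 11, 14, 17, 19, so it is a leap year (13 months).

yes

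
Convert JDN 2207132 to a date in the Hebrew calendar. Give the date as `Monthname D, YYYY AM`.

Cheshvan 5, 5091 AM

The proleptic Gregorian equivalent of JDN 2207132 is 27 October 1330.
In the Hebrew calendar that day is Cheshvan 5, 5091 AM.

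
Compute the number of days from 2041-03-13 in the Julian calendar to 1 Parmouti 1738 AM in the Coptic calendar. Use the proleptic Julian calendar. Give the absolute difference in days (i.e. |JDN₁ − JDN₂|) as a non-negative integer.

First date → JDN 2466605; second date → JDN 2459679.
The interval is |2466605 − 2459679| = 6926 days.

6926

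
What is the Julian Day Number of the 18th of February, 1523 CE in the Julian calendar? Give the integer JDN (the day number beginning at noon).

2277382

Equivalently 28 February 1523 (proleptic Gregorian).
JDN 2451545 is 1 January 2000 CE (Gregorian); the target day is −174163 days from there, so JDN = 2277382.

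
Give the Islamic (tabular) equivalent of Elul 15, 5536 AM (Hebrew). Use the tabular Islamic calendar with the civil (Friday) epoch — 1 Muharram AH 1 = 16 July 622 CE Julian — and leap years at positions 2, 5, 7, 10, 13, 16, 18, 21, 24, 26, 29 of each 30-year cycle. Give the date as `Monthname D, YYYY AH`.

The source date corresponds to 30 August 1776 in the Gregorian calendar (JDN 2369973).
That day falls on 15 Rajab 1190 AH in the tabular Islamic calendar.

Rajab 15, 1190 AH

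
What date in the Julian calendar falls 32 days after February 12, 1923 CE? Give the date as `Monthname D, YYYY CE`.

March 16, 1923 CE

The starting date is JDN 2423476; 2423476 + 32 = 2423508.
JDN 2423508 corresponds to March 16, 1923 CE.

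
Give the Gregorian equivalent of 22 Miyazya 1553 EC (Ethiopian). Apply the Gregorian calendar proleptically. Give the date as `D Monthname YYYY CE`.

Julian Day Number of the source date = 2291320.
Converting JDN 2291320 to the Gregorian calendar gives 27 April 1561 CE.

27 April 1561 CE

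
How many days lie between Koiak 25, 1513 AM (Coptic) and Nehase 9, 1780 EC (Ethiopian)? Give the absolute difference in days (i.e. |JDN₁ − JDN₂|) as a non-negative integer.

First date → JDN 2377402; second date → JDN 2374339.
The interval is |2377402 − 2374339| = 3063 days.

3063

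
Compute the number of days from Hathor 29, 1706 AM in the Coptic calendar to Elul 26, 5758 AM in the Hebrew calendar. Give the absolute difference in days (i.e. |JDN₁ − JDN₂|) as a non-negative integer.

3205

First date → JDN 2447869; second date → JDN 2451074.
The interval is |2447869 − 2451074| = 3205 days.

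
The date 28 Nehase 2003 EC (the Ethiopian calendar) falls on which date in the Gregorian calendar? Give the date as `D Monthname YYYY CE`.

3 September 2011 CE

Both dates share Julian Day Number 2455808; in the Gregorian calendar that is 3 September 2011 CE.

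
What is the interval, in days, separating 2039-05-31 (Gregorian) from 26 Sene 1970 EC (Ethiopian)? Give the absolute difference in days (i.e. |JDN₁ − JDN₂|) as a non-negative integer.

22247

JDN of the first date = 2465940.
JDN of the second date = 2443693.
|2443693 − 2465940| = 22247.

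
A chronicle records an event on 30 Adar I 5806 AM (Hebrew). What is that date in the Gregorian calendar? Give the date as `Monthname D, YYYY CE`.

March 8, 2046 CE

Both dates share Julian Day Number 2468413; in the Gregorian calendar that is 8 March 2046 CE.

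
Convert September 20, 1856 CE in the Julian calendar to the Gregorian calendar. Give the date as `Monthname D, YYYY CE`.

At this point the Julian calendar is 12 days behind the Gregorian.
20 September 1856 Julian + 12 days → 2 October 1856 Gregorian.

October 2, 1856 CE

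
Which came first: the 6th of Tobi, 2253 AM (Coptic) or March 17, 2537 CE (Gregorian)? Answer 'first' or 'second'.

first

Converting both to JDN: 2647698 vs 2647756; the smaller is the first.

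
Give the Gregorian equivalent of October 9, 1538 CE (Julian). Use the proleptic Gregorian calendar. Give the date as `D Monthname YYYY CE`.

19 October 1538 CE

For dates in this range the Gregorian date is 10 days ahead of the Julian.
9 October 1538 Julian + 10 days → 19 October 1538 Gregorian.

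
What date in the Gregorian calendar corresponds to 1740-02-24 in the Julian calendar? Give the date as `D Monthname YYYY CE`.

The Julian–Gregorian offset here is 11 days (Julian trailing).
24 February 1740 Julian + 11 days → 6 March 1740 Gregorian.

6 March 1740 CE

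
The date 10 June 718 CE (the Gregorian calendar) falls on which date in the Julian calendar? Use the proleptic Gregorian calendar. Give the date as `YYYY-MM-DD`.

0718-06-06

At this point the Julian calendar is 4 days behind the Gregorian.
10 June 718 Gregorian − 4 days → 6 June 718 Julian.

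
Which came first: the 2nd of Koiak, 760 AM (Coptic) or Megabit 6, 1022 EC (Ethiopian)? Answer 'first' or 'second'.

second

The two dates have Julian Day Numbers 2102346 and 2097326 respectively.
Since 2097326 < 2102346, the second date comes first.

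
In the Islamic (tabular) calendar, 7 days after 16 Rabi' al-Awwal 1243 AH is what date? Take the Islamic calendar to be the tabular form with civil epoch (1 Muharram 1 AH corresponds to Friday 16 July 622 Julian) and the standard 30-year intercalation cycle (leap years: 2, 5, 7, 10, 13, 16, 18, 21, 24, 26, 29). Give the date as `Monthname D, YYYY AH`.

Rabi' al-Awwal 23, 1243 AH

The starting date is JDN 2388637; 2388637 + 7 = 2388644.
JDN 2388644 corresponds to Rabi' al-Awwal 23, 1243 AH.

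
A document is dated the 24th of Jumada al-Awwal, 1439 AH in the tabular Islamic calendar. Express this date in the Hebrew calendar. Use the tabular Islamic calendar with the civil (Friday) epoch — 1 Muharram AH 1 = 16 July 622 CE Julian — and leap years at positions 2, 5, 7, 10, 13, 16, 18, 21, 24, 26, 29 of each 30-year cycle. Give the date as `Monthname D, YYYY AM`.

Julian Day Number of the source date = 2458160.
Converting JDN 2458160 to the Hebrew calendar gives 25 Shevat 5778 AM.

Shevat 25, 5778 AM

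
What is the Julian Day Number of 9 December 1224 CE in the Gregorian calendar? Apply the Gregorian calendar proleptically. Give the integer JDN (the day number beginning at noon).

2168460

JDN 2451545 is 1 January 2000 CE (Gregorian); the target day is −283085 days from there, so JDN = 2168460.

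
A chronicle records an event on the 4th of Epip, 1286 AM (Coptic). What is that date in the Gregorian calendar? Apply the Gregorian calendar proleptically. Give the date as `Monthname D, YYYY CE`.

Julian Day Number of the source date = 2294679.
Converting JDN 2294679 to the Gregorian calendar gives 8 July 1570 CE.

July 8, 1570 CE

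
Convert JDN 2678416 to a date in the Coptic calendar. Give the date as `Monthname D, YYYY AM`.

JDN 2678416 is 25 February 2621 in the Gregorian calendar.
In the Coptic calendar that day is Meshir 13, 2337 AM.

Meshir 13, 2337 AM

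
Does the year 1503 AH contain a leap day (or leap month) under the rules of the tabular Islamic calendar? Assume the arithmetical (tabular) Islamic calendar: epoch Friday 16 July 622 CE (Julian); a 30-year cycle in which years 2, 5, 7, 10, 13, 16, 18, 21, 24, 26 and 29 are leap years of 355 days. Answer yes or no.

no

Year 1503 AH is year 3 of its 30-year cycle; leap positions are 2, 5, 7, 10, 13, 16, 18, 21, 24, 26, 29, so it is a common year (354 days).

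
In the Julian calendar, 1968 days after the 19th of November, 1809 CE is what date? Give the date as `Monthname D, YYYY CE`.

JDN of the 19th of November, 1809 CE = 2382118.
2382118 + 1968 = 2384086.
JDN 2384086 in the Julian calendar is April 10, 1815 CE.

April 10, 1815 CE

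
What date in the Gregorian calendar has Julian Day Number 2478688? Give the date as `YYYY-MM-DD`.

2074-04-25

JDN 2451545 is 1 Jan 2000; 2478688 is +27143 days from there.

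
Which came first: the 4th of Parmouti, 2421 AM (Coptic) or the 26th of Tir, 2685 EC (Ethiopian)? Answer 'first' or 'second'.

second

Converting both to JDN: 2709148 vs 2704697; the smaller is the second.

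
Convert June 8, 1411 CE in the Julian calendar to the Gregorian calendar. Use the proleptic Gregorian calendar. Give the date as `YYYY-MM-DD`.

At this point the Julian calendar is 9 days behind the Gregorian.
8 June 1411 Julian + 9 days → 17 June 1411 Gregorian.

1411-06-17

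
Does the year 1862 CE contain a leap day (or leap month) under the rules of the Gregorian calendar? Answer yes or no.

no

1862 is not divisible by 4, so it is a common year.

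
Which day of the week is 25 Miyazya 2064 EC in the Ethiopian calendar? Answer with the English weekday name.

Equivalently 3 May 2072 Gregorian, JDN 2477966.
Since JDN mod 7 = 1 (0 = Monday), the day is Tuesday.

Tuesday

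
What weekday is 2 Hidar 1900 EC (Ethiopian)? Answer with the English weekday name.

This is JDN 2417892 (12 November 1907 Gregorian).
2417892 ≡ 1 (mod 7); counting from Monday = 0 gives Tuesday.

Tuesday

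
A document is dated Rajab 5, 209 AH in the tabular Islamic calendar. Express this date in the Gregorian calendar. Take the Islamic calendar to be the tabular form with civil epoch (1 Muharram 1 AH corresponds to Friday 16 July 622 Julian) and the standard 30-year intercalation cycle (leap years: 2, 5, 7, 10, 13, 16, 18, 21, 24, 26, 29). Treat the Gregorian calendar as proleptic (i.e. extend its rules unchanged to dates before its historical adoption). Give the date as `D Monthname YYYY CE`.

Both dates share Julian Day Number 2022329; in the Gregorian calendar that is 5 November 824 CE.

5 November 824 CE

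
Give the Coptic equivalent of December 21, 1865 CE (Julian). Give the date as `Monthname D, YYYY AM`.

Koiak 25, 1582 AM

Julian Day Number of the source date = 2402604.
Converting JDN 2402604 to the Coptic calendar gives 25 Koiak 1582 AM.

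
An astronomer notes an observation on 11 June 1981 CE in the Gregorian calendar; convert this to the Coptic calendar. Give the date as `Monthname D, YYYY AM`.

Both dates share Julian Day Number 2444767; in the Coptic calendar that is 4 Paoni 1697 AM.

Paoni 4, 1697 AM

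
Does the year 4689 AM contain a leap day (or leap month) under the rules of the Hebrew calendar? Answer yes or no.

Hebrew year 4689 is year 15 of its 19-year Metonic cycle; leap years are at positions 3, 6, 8, 11, 14, 17, 19, so it is a common year (12 months).

no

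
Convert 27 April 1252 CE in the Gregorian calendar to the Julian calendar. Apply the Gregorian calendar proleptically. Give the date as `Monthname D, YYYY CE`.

At this point the Julian calendar is 7 days behind the Gregorian.
27 April 1252 Gregorian − 7 days → 20 April 1252 Julian.

April 20, 1252 CE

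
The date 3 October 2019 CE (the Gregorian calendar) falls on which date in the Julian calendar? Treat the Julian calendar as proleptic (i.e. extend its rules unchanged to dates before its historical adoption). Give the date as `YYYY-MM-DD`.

2019-09-20

The Julian–Gregorian offset here is 13 days (Julian trailing).
3 October 2019 Gregorian − 13 days → 20 September 2019 Julian.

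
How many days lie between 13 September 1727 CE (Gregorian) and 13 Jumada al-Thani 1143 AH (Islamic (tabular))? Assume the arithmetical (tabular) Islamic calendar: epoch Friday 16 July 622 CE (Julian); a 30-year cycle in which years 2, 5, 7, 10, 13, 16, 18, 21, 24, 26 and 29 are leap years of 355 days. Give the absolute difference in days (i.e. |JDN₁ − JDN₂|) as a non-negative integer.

1198

First date → JDN 2352089; second date → JDN 2353287.
The interval is |2352089 − 2353287| = 1198 days.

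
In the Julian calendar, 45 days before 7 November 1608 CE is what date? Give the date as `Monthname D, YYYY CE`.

JDN of 7 November 1608 CE = 2308691.
2308691 − 45 = 2308646.
JDN 2308646 in the Julian calendar is September 23, 1608 CE.

September 23, 1608 CE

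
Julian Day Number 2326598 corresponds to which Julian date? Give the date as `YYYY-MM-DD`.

1657-11-17

The Gregorian equivalent of JDN 2326598 is 27 November 1657.
In the Julian calendar that day is 1657-11-17.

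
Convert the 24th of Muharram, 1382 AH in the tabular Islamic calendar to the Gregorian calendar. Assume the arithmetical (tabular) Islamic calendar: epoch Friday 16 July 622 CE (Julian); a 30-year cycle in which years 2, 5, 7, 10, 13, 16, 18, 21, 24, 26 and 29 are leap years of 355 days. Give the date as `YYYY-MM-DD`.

1962-06-27

Both dates share Julian Day Number 2437843; in the Gregorian calendar that is 27 June 1962 CE.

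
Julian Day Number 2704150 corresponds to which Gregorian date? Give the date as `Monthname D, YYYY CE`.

JDN 2451545 is 1 Jan 2000; 2704150 is +252605 days from there.

August 11, 2691 CE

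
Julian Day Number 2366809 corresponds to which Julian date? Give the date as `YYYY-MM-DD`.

JDN 2366809 is 1 January 1768 in the Gregorian calendar.
In the Julian calendar that day is 1767-12-21.

1767-12-21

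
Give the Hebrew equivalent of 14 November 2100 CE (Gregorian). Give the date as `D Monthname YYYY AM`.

12 Cheshvan 5861 AM

Julian Day Number of the source date = 2488387.
Converting JDN 2488387 to the Hebrew calendar gives 12 Cheshvan 5861 AM.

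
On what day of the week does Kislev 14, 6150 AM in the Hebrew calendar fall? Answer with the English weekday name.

In the Gregorian calendar this is 3 December 2389 (JDN 2593961).
2593961 ≡ 6 (mod 7); counting from Monday = 0 gives Sunday.

Sunday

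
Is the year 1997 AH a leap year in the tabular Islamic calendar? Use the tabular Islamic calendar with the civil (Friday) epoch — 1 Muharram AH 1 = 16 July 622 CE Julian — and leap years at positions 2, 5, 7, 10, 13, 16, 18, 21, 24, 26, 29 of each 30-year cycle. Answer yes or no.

no

Year 1997 AH is year 17 of its 30-year cycle; leap positions are 2, 5, 7, 10, 13, 16, 18, 21, 24, 26, 29, so it is a common year (354 days).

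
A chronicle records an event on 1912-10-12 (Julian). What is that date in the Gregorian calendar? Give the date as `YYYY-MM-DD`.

At this point the Julian calendar is 13 days behind the Gregorian.
12 October 1912 Julian + 13 days → 25 October 1912 Gregorian.

1912-10-25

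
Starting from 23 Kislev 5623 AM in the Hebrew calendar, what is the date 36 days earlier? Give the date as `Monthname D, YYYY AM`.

Cheshvan 16, 5623 AM

The starting date is JDN 2401490; 2401490 − 36 = 2401454.
JDN 2401454 corresponds to Cheshvan 16, 5623 AM.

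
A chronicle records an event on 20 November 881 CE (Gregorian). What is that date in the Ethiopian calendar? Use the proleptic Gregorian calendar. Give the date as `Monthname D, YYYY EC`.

Both dates share Julian Day Number 2043163; in the Ethiopian calendar that is 20 Hidar 874 EC.

Hidar 20, 874 EC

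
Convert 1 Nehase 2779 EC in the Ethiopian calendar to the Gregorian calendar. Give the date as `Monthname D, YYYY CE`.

August 13, 2787 CE

Both dates share Julian Day Number 2739215; in the Gregorian calendar that is 13 August 2787 CE.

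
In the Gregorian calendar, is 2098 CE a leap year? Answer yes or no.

no

2098 is not divisible by 4, so it is a common year.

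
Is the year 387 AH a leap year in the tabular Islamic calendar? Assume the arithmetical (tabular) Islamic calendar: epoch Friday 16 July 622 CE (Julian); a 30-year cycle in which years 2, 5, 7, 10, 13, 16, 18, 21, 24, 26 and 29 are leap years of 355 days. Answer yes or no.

no

Year 387 AH is year 27 of its 30-year cycle; leap positions are 2, 5, 7, 10, 13, 16, 18, 21, 24, 26, 29, so it is a common year (354 days).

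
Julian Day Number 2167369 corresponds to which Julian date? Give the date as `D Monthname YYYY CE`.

7 December 1221 CE

JDN 2167369 is 14 December 1221 in the proleptic Gregorian calendar.
In the Julian calendar that day is 7 December 1221 CE.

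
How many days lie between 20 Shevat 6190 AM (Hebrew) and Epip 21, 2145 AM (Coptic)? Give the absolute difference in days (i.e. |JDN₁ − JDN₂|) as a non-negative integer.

198

First date → JDN 2608644; second date → JDN 2608446.
The interval is |2608644 − 2608446| = 198 days.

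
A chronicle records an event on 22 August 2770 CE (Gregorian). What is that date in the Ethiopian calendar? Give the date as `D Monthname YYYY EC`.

10 Nehase 2762 EC

Julian Day Number of the source date = 2733015.
Converting JDN 2733015 to the Ethiopian calendar gives 10 Nehase 2762 EC.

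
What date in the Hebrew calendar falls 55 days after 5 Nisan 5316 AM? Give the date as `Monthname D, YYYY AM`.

Sivan 1, 5316 AM

JDN of 5 Nisan 5316 AM = 2289462.
2289462 + 55 = 2289517.
JDN 2289517 in the Hebrew calendar is Sivan 1, 5316 AM.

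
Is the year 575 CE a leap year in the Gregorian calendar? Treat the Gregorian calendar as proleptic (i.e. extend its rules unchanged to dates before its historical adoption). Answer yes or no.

575 is not divisible by 4, so it is a common year.

no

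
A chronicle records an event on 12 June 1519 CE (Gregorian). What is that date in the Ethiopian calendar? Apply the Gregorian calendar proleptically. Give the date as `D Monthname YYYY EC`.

Both dates share Julian Day Number 2276025; in the Ethiopian calendar that is 8 Sene 1511 EC.

8 Sene 1511 EC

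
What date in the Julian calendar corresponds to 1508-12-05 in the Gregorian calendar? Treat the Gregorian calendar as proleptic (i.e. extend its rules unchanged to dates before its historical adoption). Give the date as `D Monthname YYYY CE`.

25 November 1508 CE

At this point the Julian calendar is 10 days behind the Gregorian.
5 December 1508 Gregorian − 10 days → 25 November 1508 Julian.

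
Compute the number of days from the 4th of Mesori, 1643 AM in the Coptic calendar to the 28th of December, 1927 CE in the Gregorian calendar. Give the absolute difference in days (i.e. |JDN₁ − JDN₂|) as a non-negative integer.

140

JDN of the first date = 2425103.
JDN of the second date = 2425243.
|2425243 − 2425103| = 140.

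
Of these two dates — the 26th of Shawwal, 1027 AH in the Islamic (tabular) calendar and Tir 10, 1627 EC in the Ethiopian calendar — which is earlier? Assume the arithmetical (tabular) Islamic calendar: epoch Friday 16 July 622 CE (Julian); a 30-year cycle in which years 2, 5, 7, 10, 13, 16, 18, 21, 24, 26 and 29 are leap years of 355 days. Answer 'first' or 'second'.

first

The two dates have Julian Day Numbers 2312311 and 2318246 respectively.
Since 2312311 < 2318246, the first date comes first.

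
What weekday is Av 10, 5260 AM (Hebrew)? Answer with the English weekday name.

In the proleptic Gregorian calendar this is 16 July 1500 (JDN 2269120).
JDN 2269120 mod 7 = 0, and JDN 0 was a Monday, so this is a Monday.

Monday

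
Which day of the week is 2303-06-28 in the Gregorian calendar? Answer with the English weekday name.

Sunday

JDN 2562391 mod 7 = 6, and JDN 0 was a Monday, so this is a Sunday.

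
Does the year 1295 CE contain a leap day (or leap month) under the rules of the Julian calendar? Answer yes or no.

1295 mod 4 = 3, so it is a common year in the Julian calendar.

no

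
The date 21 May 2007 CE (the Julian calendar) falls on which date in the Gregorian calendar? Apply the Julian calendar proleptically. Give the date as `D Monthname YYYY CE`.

3 June 2007 CE

The Julian–Gregorian offset here is 13 days (Julian trailing).
21 May 2007 Julian + 13 days → 3 June 2007 Gregorian.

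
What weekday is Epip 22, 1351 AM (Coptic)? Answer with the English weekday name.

Thursday

This is JDN 2318438 (26 July 1635 Gregorian).
2318438 ≡ 3 (mod 7); counting from Monday = 0 gives Thursday.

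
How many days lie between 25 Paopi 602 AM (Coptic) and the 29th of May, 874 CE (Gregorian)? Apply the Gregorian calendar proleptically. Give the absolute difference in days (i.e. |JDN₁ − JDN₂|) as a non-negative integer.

4168

JDN of the first date = 2044599.
JDN of the second date = 2040431.
|2040431 − 2044599| = 4168.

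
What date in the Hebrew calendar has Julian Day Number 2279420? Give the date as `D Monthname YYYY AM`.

The proleptic Gregorian equivalent of JDN 2279420 is 27 September 1528.
In the Hebrew calendar that day is 4 Tishrei 5289 AM.

4 Tishrei 5289 AM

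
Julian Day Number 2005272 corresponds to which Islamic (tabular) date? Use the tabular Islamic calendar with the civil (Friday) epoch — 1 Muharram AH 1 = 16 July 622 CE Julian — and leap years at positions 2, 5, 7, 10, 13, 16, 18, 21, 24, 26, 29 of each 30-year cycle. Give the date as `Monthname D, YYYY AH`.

The proleptic Gregorian equivalent of JDN 2005272 is 23 February 778.
In the tabular Islamic calendar that day is Jumada al-Awwal 16, 161 AH.

Jumada al-Awwal 16, 161 AH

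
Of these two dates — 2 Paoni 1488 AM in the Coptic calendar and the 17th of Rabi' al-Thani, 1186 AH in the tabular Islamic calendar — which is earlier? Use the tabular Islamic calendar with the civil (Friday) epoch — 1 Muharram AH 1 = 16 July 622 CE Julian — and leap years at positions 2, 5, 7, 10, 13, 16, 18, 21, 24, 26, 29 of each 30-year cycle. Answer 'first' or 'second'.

first

First date → JDN 2368428; second date → JDN 2368469.
JDN 2368428 < JDN 2368469, so the first date is earlier.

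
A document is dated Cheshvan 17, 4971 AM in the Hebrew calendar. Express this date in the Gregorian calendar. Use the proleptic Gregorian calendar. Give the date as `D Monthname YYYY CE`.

Both dates share Julian Day Number 2163319; in the Gregorian calendar that is 12 November 1210 CE.

12 November 1210 CE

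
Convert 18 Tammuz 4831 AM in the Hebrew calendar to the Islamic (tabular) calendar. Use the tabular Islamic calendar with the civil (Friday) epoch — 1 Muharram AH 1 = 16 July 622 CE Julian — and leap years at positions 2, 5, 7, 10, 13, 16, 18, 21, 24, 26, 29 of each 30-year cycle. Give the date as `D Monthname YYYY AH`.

18 Ramadan 463 AH

Julian Day Number of the source date = 2112410.
Converting JDN 2112410 to the tabular Islamic calendar gives 18 Ramadan 463 AH.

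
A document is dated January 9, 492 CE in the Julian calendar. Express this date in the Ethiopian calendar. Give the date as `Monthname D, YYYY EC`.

The source date corresponds to 10 January 492 in the proleptic Gregorian calendar (JDN 1900769).
That day falls on 13 Tir 484 EC in the Ethiopian calendar.

Tir 13, 484 EC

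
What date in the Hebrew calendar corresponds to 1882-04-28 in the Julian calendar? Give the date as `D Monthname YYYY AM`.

21 Iyar 5642 AM

The source date corresponds to 10 May 1882 in the Gregorian calendar (JDN 2408576).
That day falls on 21 Iyar 5642 AM in the Hebrew calendar.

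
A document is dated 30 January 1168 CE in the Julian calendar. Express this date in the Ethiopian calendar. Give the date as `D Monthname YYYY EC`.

Julian Day Number of the source date = 2147699.
Converting JDN 2147699 to the Ethiopian calendar gives 4 Yekatit 1160 EC.

4 Yekatit 1160 EC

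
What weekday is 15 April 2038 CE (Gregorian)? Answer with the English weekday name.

Since JDN mod 7 = 3 (0 = Monday), the day is Thursday.

Thursday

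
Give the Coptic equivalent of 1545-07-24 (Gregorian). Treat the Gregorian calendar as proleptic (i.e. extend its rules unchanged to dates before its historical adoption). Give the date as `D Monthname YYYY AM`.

20 Epip 1261 AM

Both dates share Julian Day Number 2285564; in the Coptic calendar that is 20 Epip 1261 AM.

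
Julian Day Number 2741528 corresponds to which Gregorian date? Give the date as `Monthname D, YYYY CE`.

December 12, 2793 CE

JDN 2451545 is 1 Jan 2000; 2741528 is +289983 days from there.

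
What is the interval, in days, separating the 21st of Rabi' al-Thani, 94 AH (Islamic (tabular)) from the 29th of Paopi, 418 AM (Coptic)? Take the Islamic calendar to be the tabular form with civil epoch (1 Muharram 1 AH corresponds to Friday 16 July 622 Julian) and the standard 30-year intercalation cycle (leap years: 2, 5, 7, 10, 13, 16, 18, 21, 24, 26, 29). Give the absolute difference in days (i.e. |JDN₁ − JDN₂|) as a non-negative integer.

4108

First date → JDN 1981505; second date → JDN 1977397.
The interval is |1981505 − 1977397| = 4108 days.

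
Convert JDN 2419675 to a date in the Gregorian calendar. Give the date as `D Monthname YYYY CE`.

29 September 1912 CE

Counting from JDN 2299161 = 15 Oct 1582 gives an offset of 120514 days.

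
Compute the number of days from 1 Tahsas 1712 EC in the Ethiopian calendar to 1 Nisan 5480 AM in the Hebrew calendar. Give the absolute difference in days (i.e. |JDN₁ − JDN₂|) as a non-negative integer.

JDN of the first date = 2349254.
JDN of the second date = 2349376.
|2349376 − 2349254| = 122.

122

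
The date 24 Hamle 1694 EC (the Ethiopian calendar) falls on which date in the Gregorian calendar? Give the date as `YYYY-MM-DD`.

1702-07-29

Both dates share Julian Day Number 2342912; in the Gregorian calendar that is 29 July 1702 CE.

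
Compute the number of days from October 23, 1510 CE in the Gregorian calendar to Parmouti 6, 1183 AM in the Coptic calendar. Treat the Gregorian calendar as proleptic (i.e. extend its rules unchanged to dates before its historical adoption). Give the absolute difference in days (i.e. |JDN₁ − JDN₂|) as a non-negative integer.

15901

First date → JDN 2272871; second date → JDN 2256970.
The interval is |2272871 − 2256970| = 15901 days.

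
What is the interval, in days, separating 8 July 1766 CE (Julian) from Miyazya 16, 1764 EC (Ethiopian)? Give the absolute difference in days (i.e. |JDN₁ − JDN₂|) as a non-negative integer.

First date → JDN 2366278; second date → JDN 2368382.
The interval is |2366278 − 2368382| = 2104 days.

2104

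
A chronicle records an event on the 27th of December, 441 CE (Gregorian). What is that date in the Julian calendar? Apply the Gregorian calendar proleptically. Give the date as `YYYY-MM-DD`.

The Julian–Gregorian offset here is 1 day (Julian trailing).
27 December 441 Gregorian − 1 day → 26 December 441 Julian.

0441-12-26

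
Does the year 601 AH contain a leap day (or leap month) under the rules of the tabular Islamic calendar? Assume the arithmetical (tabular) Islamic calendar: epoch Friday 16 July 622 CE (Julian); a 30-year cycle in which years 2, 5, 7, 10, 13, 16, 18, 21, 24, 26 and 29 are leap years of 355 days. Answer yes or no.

no

Year 601 AH is year 1 of its 30-year cycle; leap positions are 2, 5, 7, 10, 13, 16, 18, 21, 24, 26, 29, so it is a common year (354 days).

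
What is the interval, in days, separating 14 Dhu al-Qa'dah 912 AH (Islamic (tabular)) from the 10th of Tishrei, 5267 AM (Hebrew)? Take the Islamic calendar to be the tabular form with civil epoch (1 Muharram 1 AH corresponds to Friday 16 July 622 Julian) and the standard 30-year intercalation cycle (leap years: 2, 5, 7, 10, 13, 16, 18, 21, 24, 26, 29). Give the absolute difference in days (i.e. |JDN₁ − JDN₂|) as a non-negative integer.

First date → JDN 2271576; second date → JDN 2271395.
The interval is |2271576 − 2271395| = 181 days.

181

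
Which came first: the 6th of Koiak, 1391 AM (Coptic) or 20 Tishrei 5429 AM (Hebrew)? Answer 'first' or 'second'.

The two dates have Julian Day Numbers 2332822 and 2330553 respectively.
Since 2330553 < 2332822, the second date comes first.

second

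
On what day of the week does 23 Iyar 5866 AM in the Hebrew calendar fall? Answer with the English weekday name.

Equivalently 28 May 2106 Gregorian, JDN 2490408.
2490408 ≡ 4 (mod 7); counting from Monday = 0 gives Friday.

Friday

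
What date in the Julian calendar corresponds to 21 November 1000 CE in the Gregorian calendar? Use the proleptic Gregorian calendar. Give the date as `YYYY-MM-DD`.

At this point the Julian calendar is 6 days behind the Gregorian.
21 November 1000 Gregorian − 6 days → 15 November 1000 Julian.

1000-11-15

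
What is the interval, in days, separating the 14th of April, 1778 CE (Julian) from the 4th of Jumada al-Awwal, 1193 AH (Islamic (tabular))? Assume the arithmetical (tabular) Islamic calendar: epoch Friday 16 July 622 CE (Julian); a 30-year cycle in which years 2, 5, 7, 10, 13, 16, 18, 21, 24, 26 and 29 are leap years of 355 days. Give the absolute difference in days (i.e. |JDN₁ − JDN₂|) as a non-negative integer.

390

JDN of the first date = 2370576.
JDN of the second date = 2370966.
|2370966 − 2370576| = 390.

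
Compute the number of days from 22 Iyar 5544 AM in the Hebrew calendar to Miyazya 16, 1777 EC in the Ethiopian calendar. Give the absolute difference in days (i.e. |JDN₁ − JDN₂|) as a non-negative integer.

344

JDN of the first date = 2372786.
JDN of the second date = 2373130.
|2373130 − 2372786| = 344.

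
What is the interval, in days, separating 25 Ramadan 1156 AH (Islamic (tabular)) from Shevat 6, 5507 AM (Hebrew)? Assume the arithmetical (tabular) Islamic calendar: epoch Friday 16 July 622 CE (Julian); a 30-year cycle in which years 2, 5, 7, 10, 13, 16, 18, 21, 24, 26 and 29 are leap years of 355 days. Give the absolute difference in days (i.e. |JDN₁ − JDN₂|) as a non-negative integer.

1162

First date → JDN 2357993; second date → JDN 2359155.
The interval is |2357993 − 2359155| = 1162 days.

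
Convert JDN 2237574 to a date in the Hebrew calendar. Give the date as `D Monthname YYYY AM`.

2 Adar II 5174 AM

The proleptic Gregorian equivalent of JDN 2237574 is 3 March 1414.
In the Hebrew calendar that day is 2 Adar II 5174 AM.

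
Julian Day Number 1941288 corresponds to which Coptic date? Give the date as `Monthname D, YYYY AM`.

JDN 1941288 is 19 December 602 in the proleptic Gregorian calendar.
In the Coptic calendar that day is Koiak 20, 319 AM.

Koiak 20, 319 AM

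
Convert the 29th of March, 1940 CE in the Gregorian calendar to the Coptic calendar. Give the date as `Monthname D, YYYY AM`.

Paremhat 20, 1656 AM

Both dates share Julian Day Number 2429718; in the Coptic calendar that is 20 Paremhat 1656 AM.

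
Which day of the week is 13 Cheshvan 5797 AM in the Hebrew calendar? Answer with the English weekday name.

This is JDN 2465001 (3 November 2036 Gregorian).
Since JDN mod 7 = 0 (0 = Monday), the day is Monday.

Monday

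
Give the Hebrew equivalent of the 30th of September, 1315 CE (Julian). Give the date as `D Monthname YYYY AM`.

The source date corresponds to 8 October 1315 in the proleptic Gregorian calendar (JDN 2201634).
That day falls on 30 Tishrei 5076 AM in the Hebrew calendar.

30 Tishrei 5076 AM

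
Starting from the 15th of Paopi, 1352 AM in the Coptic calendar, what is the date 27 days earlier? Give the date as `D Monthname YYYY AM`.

18 Thout 1352 AM

Counting 27 days back from JDN 2318527 reaches JDN 2318500, which is 18 Thout 1352 AM.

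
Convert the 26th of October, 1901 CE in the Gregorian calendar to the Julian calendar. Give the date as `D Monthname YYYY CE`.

At this point the Julian calendar is 13 days behind the Gregorian.
26 October 1901 Gregorian − 13 days → 13 October 1901 Julian.

13 October 1901 CE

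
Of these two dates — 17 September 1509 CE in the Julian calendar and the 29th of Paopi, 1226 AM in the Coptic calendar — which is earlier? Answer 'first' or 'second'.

first

Converting both to JDN: 2272480 vs 2272519; the smaller is the first.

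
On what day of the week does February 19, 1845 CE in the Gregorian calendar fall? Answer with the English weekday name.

Wednesday

2394982 ≡ 2 (mod 7); counting from Monday = 0 gives Wednesday.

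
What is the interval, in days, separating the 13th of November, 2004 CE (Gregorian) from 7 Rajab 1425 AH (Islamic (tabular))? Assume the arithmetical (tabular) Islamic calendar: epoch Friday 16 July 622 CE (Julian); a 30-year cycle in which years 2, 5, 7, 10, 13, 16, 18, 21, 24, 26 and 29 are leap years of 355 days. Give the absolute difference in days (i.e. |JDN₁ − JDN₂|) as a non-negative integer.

82

JDN of the first date = 2453323.
JDN of the second date = 2453241.
|2453241 − 2453323| = 82.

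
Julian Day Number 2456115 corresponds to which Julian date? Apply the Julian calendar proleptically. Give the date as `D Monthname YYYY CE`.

The Gregorian equivalent of JDN 2456115 is 6 July 2012.
In the Julian calendar that day is 23 June 2012 CE.

23 June 2012 CE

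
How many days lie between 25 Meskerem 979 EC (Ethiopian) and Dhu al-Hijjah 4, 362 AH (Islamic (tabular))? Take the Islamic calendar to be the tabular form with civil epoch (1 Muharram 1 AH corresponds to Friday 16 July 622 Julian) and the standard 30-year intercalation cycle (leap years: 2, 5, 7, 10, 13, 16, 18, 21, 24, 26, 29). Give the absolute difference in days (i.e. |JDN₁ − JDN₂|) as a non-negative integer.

4765

First date → JDN 2081459; second date → JDN 2076694.
The interval is |2081459 − 2076694| = 4765 days.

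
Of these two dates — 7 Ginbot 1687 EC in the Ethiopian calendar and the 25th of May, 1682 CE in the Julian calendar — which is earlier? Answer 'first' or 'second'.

Converting both to JDN: 2340278 vs 2335553; the smaller is the second.

second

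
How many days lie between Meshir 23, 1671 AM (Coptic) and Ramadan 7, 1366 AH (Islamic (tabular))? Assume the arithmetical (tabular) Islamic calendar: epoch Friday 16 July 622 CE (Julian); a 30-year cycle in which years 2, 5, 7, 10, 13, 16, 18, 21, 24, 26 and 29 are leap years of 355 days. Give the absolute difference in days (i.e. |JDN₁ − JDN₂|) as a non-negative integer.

JDN of the first date = 2435169.
JDN of the second date = 2432392.
|2432392 − 2435169| = 2777.

2777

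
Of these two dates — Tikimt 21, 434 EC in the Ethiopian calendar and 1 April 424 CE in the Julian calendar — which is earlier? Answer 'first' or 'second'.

Converting both to JDN: 1882424 vs 1876015; the smaller is the second.

second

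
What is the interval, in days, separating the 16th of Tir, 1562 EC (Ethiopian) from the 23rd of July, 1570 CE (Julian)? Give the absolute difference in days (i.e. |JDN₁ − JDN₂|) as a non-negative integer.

193

JDN of the first date = 2294511.
JDN of the second date = 2294704.
|2294704 − 2294511| = 193.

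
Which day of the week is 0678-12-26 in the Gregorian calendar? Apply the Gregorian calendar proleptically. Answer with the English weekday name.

Thursday

Since JDN mod 7 = 3 (0 = Monday), the day is Thursday.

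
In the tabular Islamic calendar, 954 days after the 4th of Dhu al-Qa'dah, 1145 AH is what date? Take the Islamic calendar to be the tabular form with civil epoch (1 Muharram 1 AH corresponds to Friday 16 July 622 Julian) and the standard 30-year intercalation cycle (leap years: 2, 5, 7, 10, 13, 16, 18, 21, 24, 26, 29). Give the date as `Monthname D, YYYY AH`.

Rajab 12, 1148 AH

Counting 954 days forward from JDN 2354133 reaches JDN 2355087, which is Rajab 12, 1148 AH.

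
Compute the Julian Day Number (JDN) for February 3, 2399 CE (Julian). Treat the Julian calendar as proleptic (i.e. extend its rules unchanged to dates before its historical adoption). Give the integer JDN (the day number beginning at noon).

Equivalently 19 February 2399 (Gregorian).
JDN 2400001 is 17 November 1858 CE (Gregorian), MJD 0; the target day is +197325 days from there, so JDN = 2597326.

2597326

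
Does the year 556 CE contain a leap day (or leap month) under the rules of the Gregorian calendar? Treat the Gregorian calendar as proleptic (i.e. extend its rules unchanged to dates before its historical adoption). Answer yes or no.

556 is divisible by 4 and not by 100, so it is a leap year.

yes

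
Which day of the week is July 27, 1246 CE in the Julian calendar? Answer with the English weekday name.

Friday

In the proleptic Gregorian calendar this is 3 August 1246 (JDN 2176367).
2176367 ≡ 4 (mod 7); counting from Monday = 0 gives Friday.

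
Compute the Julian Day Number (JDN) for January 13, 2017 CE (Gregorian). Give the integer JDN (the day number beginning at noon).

2457767

JDN 2400001 is 17 November 1858 CE (Gregorian), MJD 0; the target day is +57766 days from there, so JDN = 2457767.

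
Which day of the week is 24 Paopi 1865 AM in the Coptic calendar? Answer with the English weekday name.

This is JDN 2505909 (4 November 2148 Gregorian).
JDN 2505909 mod 7 = 0, and JDN 0 was a Monday, so this is a Monday.

Monday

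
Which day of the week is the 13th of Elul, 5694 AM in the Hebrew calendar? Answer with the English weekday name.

In the Gregorian calendar this is 24 August 1934 (JDN 2427674).
2427674 ≡ 4 (mod 7); counting from Monday = 0 gives Friday.

Friday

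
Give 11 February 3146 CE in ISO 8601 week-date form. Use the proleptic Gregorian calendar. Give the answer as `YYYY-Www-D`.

The weekday is Monday (ISO weekday 1).
That Monday belongs to ISO week 7 of ISO year 3146.

3146-W07-1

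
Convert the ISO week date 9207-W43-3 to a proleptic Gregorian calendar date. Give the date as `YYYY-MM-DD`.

9207-10-24

ISO week 1 of 9207 is the week containing the first Thursday of 9207.
Week 43, day 3 (Wednesday) lands on 9207-10-24.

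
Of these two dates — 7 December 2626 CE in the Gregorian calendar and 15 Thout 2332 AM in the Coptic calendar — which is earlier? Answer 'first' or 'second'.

First date → JDN 2680527; second date → JDN 2676442.
JDN 2676442 < JDN 2680527, so the second date is earlier.

second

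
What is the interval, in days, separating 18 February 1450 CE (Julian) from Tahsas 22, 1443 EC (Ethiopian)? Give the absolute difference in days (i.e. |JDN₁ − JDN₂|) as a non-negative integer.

303

First date → JDN 2250719; second date → JDN 2251022.
The interval is |2250719 − 2251022| = 303 days.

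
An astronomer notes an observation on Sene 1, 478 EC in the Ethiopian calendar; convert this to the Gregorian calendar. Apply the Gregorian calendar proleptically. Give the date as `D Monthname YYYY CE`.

27 May 486 CE

Both dates share Julian Day Number 1898715; in the Gregorian calendar that is 27 May 486 CE.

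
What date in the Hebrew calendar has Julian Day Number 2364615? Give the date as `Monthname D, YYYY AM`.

Tevet 3, 5522 AM

JDN 2364615 is 29 December 1761 in the Gregorian calendar.
In the Hebrew calendar that day is Tevet 3, 5522 AM.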